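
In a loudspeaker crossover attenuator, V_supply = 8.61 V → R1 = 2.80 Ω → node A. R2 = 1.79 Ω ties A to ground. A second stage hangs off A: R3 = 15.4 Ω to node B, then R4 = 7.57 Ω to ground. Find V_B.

V_B ≈ 1.06 V

The second stage (R3 + R4 = 22.97 Ω) loads node A in parallel with R2.
Effective lower resistance at A: R2 ‖ 22.97 = 1.661 Ω.
First divider: V_A = V_supply · 1.661/(2.80 + 1.661) = 3.205 V.
Stage 2 is unloaded, so V_B = V_A · R4/(R3+R4) = 3.205 × 7.57/22.97 = 1.056 V.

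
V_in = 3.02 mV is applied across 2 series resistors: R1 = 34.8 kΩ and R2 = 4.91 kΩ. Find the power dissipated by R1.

P ≈ 0.201 nW

Series current I = V_in/ΣR = 3.02/39.71 = 0.07605 µA.
V(R1) = I·R = 2.647 mV; P = V·I = 2.647 × 0.07605 = 0.2013 nW.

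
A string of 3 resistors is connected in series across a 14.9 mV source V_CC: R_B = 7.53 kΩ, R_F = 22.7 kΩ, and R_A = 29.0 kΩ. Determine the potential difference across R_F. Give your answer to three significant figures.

V ≈ 5.71 mV

ΣR = 7.53 + 22.7 + 29.0 = 59.23 kΩ.
V = V_CC · R/ΣR = 14.9 × 0.3833 = 5.710 mV.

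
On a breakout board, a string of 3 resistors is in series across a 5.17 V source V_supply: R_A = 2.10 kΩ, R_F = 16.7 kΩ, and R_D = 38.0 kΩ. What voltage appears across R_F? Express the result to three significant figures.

Series total: ΣR = 2.10 + 16.7 + 38.0 = 56.80 kΩ.
By the voltage-divider rule, V = 5.17 × 16.70/56.80 = 1.520 V.

V ≈ 1.52 V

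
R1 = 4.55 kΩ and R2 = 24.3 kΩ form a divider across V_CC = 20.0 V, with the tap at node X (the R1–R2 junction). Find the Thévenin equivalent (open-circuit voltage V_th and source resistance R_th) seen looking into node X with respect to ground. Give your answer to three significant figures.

V_th ≈ 16.8 V, R_th ≈ 3.83 kΩ

V_th is the unloaded tap voltage: V_CC · R2/(R1+R2) = 20.0 × 0.8423 = 16.85 V.
Zeroing V_CC shorts the top of R1 to ground, so R_th = R1 ‖ R2 = 3.832 kΩ.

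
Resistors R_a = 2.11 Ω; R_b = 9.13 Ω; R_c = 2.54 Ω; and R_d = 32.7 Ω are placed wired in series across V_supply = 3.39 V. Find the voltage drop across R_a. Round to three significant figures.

V ≈ 0.154 V

Series total: ΣR = 2.11 + 9.13 + 2.54 + 32.7 = 46.48 Ω.
V = V_supply · R/ΣR = 3.39 × 0.04540 = 0.1539 V.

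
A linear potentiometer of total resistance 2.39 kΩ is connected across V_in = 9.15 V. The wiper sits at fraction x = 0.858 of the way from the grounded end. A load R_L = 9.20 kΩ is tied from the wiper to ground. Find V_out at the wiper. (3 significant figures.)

V_out ≈ 7.61 V

Split the track: R_lower = x·R_p = 2.051 kΩ, R_upper = (1−x)·R_p = 0.3394 kΩ.
Lower segment in parallel with the load: 2.051 ‖ 9.20 = 1.677 kΩ.
V_out = 9.15 × 1.677/(0.3394 + 1.677) = 7.610 V.
(Unloaded: V_out = x·V_in = 7.85 V.)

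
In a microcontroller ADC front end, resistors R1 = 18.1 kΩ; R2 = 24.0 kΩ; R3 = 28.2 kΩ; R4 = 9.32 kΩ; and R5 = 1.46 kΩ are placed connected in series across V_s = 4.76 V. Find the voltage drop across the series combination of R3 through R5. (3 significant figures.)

Series total: ΣR = 18.1 + 24.0 + 28.2 + 9.32 + 1.46 = 81.08 kΩ.
R_{R3..R5} = 28.2 + 9.32 + 1.46 = 38.98 kΩ.
Voltage divider: V = V_s · (38.98 / 81.08) = 4.76 × 0.4808 = 2.288 V.

V ≈ 2.29 V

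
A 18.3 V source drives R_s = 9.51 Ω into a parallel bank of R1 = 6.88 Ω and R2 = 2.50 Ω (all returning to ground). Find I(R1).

Combine the parallel branches: R_p = (1/6.88 + 1/2.50)⁻¹ = 1.834 Ω.
Node voltage V_A = V_DC · R_p/(R_s + R_p) = 18.3 × 0.1616 = 2.958 V.
I(R1) = V_A / R1 = 2.958/6.88 = 0.4300 A.

I ≈ 0.430 A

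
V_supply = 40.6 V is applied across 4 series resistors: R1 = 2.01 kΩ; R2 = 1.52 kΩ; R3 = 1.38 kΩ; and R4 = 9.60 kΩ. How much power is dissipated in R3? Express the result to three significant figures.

P ≈ 10.8 mW

Series current I = V_supply/ΣR = 40.6/14.51 = 2.798 mA.
P(R3) = I²·R3 = (2.798)² × 1.38 = 10.80 mW.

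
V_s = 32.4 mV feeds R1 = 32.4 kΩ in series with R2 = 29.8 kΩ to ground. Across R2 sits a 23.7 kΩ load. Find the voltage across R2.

The load sits in parallel with R2, giving an effective lower resistance R2' = R2·R_L/(R2+R_L) = 13.20 kΩ.
Now apply the divider: V_out = 32.4 × 0.2895 = 9.380 mV.
(Unloaded it would be 15.5 mV; the load pulls it down.)

V_out ≈ 9.38 mV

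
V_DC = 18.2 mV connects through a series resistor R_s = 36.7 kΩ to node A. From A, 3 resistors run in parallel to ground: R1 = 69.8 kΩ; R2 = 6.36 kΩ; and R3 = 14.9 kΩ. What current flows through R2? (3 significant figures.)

I ≈ 0.293 µA

Parallel bank: R_p = 1/(1/69.8 + 1/6.36 + 1/14.9) = 4.190 kΩ.
V_A = 18.2 × 4.190/40.89 = 1.865 mV.
I(R2) = V_A / R2 = 1.865/6.36 = 0.2932 µA.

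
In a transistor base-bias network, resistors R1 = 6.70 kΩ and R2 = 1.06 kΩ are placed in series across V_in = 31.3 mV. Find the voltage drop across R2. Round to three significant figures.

ΣR = 6.70 + 1.06 = 7.760 kΩ.
V = V_in · R/ΣR = 31.3 × 0.1366 = 4.276 mV.

V ≈ 4.28 mV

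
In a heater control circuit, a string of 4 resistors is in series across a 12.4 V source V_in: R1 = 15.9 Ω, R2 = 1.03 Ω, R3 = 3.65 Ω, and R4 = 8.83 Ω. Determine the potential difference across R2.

V ≈ 0.434 V

Series total: ΣR = 15.9 + 1.03 + 3.65 + 8.83 = 29.41 Ω.
V = V_in · R/ΣR = 12.4 × 0.03502 = 0.4343 V.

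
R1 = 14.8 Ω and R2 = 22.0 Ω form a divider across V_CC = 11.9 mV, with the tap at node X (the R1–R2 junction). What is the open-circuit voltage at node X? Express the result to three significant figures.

V_th ≈ 7.11 mV

V_th is the unloaded tap voltage: V_CC · R2/(R1+R2) = 11.9 × 0.5978 = 7.114 mV.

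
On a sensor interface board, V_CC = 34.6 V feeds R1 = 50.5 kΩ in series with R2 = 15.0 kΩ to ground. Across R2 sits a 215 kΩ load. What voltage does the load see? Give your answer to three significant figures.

V_out ≈ 7.52 V

R2 ‖ R_L = (15.0 × 215)/(15.0 + 215) = 14.02 kΩ.
Now apply the divider: V_out = 34.6 × 0.2173 = 7.519 V.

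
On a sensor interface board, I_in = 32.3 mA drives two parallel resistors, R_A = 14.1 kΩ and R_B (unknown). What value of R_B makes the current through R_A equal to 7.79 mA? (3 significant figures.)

In a two-way split, I_A/I_in = R_B/(R_A + R_B).
With f = 0.2412, R_B = R_A · f/(1−f) = 14.1 × 0.3178 = 4.481 kΩ.

R_B ≈ 4.48 kΩ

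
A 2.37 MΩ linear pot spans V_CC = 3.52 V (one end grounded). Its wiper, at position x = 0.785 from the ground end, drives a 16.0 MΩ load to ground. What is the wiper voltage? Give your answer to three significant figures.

V_out ≈ 2.70 V

The pot divides into 0.5095 MΩ above the wiper and 1.860 MΩ below.
(x·R_p) ‖ R_L = 1.667 MΩ.
Loaded-divider output: V_out = 3.52 × 0.7659 = 2.696 V.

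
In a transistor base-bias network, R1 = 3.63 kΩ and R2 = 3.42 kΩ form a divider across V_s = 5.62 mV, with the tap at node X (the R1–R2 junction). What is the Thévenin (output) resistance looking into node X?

With V_s suppressed (replaced by a short), R_th = R1 ‖ R2 = (3.630 × 3.42)/(3.630 + 3.42) = 1.761 kΩ.

R_th ≈ 1.76 kΩ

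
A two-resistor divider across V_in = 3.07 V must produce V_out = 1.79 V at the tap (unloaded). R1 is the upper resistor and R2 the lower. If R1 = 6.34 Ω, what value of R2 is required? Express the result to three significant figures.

The divider ratio is R2/(R1+R2) = 1.79/3.07 = 0.5831.
Rearranging, R2 = R1·k/(1−k) = 6.34 × 1.398 = 8.866 Ω.

R2 ≈ 8.87 Ω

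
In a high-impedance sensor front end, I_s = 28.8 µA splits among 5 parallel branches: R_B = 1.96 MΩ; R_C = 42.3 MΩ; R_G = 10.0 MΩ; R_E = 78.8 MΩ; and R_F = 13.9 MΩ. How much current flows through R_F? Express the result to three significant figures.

I ≈ 2.88 µA

Total conductance ΣG = 1/1.96 + 1/42.3 + 1/10.0 + 1/78.8 + 1/13.9 = 0.7185 (units of 1/MΩ).
R_F takes the fraction G_k/ΣG = 0.07194/0.7185 = 0.1001, so I = 28.8 × 0.1001 = 2.884 µA.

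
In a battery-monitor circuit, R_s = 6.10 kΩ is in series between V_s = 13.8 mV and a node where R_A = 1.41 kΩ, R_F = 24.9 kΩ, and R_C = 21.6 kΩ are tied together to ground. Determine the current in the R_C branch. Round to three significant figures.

I ≈ 0.109 µA

Parallel bank: R_p = 1/(1/1.41 + 1/24.9 + 1/21.6) = 1.257 kΩ.
Node voltage V_A = V_s · R_p/(R_s + R_p) = 13.8 × 0.1708 = 2.358 mV.
I(R_C) = V_A / R_C = 2.358/21.6 = 0.1091 µA.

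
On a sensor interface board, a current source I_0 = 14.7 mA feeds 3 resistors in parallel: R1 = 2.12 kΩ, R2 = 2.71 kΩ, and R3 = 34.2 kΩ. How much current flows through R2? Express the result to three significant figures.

I ≈ 6.24 mA

Total conductance ΣG = 1/2.12 + 1/2.71 + 1/34.2 = 0.8699 (units of 1/kΩ).
Current divider: I(R2) = I_0 · G_k/ΣG = 14.7 × (0.3690/0.8699) = 14.7 × 0.4242 = 6.235 mA.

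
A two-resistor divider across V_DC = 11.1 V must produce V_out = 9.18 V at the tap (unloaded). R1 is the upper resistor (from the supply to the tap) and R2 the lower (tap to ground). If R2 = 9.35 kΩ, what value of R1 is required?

R1 ≈ 1.96 kΩ

The divider ratio is R2/(R1+R2) = 9.18/11.1 = 0.8270.
Rearranging, R1 = R2·(1−k)/k = 9.35 × 0.2092 = 1.956 kΩ.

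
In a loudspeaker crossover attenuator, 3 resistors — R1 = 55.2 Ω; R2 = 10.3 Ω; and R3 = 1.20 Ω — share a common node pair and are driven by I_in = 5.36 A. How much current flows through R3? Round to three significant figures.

I ≈ 4.71 A

Total conductance ΣG = 1/55.2 + 1/10.3 + 1/1.20 = 0.9485 (units of 1/Ω).
By the current-divider rule, I = I_in · G_k/ΣG = 5.36 × 0.8785 = 4.709 A.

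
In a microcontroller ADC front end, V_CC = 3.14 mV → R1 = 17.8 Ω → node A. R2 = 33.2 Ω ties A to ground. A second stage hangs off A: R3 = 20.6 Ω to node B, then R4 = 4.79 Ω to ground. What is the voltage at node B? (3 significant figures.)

Node A sees R2 in parallel with the series input of stage 2, R3 + R4 = 25.39 Ω.
R2 ‖ (R3+R4) = 14.39 Ω.
So V_A = 3.14 × 0.4470 = 1.404 mV.
Stage 2 is unloaded, so V_B = V_A · R4/(R3+R4) = 1.404 × 4.79/25.39 = 0.2648 mV.

V_B ≈ 0.265 mV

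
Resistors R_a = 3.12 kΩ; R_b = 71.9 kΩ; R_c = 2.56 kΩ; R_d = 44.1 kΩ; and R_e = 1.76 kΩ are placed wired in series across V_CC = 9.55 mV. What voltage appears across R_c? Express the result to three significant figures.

Series total: ΣR = 3.12 + 71.9 + 2.56 + 44.1 + 1.76 = 123.4 kΩ.
Voltage divider: V = V_CC · (2.560 / 123.4) = 9.55 × 0.02074 = 0.1981 mV.

V ≈ 0.198 mV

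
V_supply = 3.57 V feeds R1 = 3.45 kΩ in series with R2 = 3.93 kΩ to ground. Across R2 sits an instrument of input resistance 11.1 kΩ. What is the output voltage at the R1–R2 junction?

V_out ≈ 1.63 V

R2 ‖ R_L = (3.93 × 11.1)/(3.93 + 11.1) = 2.902 kΩ.
Voltage divider with the loaded lower leg: V_out = 3.57 × 2.902/(3.45 + 2.902) = 3.57 × 0.4569 = 1.631 V.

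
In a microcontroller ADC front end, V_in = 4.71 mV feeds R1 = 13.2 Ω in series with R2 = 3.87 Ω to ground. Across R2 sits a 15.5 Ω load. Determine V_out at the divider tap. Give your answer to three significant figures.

V_out ≈ 0.895 mV

R2 ‖ R_L = (3.87 × 15.5)/(3.87 + 15.5) = 3.097 Ω.
Now apply the divider: V_out = 4.71 × 0.1900 = 0.8950 mV.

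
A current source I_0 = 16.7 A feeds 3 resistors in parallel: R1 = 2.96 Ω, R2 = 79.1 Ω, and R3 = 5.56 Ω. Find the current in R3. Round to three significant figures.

I ≈ 5.66 A

ΣG = 1/2.96 + 1/79.1 + 1/5.56 = 0.5303.
R3 takes the fraction G_k/ΣG = 0.1799/0.5303 = 0.3391, so I = 16.7 × 0.3391 = 5.664 A.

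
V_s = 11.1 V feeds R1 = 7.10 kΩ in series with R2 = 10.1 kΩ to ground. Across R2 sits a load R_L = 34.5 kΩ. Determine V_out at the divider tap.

R2 ‖ R_L = (10.1 × 34.5)/(10.1 + 34.5) = 7.813 kΩ.
Now apply the divider: V_out = 11.1 × 0.5239 = 5.815 V.

V_out ≈ 5.82 V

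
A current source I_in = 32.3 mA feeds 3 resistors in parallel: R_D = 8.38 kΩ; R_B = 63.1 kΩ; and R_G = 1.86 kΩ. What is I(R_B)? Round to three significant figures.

Total conductance ΣG = 1/8.38 + 1/63.1 + 1/1.86 = 0.6728 (units of 1/kΩ).
Current divider: I(R_B) = I_in · G_k/ΣG = 32.3 × (0.01585/0.6728) = 32.3 × 0.02355 = 0.7608 mA.

I ≈ 0.761 mA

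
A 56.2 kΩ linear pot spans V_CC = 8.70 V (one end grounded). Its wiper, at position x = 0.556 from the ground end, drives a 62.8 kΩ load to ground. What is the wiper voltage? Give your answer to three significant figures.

V_out ≈ 3.96 V

The pot divides into 24.95 kΩ above the wiper and 31.25 kΩ below.
(x·R_p) ‖ R_L = 20.87 kΩ.
Loaded-divider output: V_out = 8.70 × 0.4554 = 3.962 V.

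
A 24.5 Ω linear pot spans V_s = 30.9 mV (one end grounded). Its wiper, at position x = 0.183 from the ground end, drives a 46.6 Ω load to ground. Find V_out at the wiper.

Split the track: R_lower = x·R_p = 4.484 Ω, R_upper = (1−x)·R_p = 20.02 Ω.
R_L loads the lower segment: effective lower R = 4.090 Ω.
Loaded-divider output: V_out = 30.9 × 0.1697 = 5.243 mV.

V_out ≈ 5.24 mV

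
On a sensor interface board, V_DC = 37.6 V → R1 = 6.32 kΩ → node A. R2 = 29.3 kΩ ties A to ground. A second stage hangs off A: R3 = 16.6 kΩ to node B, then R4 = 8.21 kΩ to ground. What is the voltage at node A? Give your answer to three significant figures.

V_A ≈ 25.6 V

The second stage (R3 + R4 = 24.81 kΩ) loads node A in parallel with R2.
R2 ‖ (R3+R4) = 13.43 kΩ.
So V_A = 37.6 × 0.6801 = 25.57 V.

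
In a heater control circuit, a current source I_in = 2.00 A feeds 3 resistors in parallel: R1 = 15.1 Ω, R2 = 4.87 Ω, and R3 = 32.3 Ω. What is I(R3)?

Total conductance ΣG = 1/15.1 + 1/4.87 + 1/32.3 = 0.3025 (units of 1/Ω).
R3 takes the fraction G_k/ΣG = 0.03096/0.3025 = 0.1023, so I = 2.00 × 0.1023 = 0.2047 A.

I ≈ 0.205 A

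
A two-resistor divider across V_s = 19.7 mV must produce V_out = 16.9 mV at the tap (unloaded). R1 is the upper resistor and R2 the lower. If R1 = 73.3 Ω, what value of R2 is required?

V_out/V_s = R2/(R1+R2) = 0.8579.
So R2 = R1 · V_out/(V_s − V_out) = 73.3 × 16.9/(19.7 − 16.9) = 73.3 × 6.036 = 442.4 Ω.

R2 ≈ 442 Ω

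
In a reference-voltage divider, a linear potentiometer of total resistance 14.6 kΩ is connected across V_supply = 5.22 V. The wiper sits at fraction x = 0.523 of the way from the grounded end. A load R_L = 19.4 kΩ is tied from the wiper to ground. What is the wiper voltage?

The pot divides into 6.964 kΩ above the wiper and 7.636 kΩ below.
(x·R_p) ‖ R_L = 5.479 kΩ.
V_out = 5.22 × 5.479/(6.964 + 5.479) = 2.299 V.
(Unloaded: V_out = x·V_supply = 2.73 V.)

V_out ≈ 2.30 V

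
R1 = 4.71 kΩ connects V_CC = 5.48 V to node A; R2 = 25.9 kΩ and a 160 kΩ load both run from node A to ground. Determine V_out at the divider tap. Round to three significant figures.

V_out ≈ 4.52 V

The load sits in parallel with R2, giving an effective lower resistance R2' = R2·R_L/(R2+R_L) = 22.29 kΩ.
Voltage divider with the loaded lower leg: V_out = 5.48 × 22.29/(4.71 + 22.29) = 5.48 × 0.8256 = 4.524 V.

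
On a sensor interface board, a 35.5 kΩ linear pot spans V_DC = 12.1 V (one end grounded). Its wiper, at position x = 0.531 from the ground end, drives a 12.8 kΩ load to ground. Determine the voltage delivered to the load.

Lower segment x·R_p = 18.85 kΩ; upper segment (1−x)·R_p = 16.65 kΩ.
R_L loads the lower segment: effective lower R = 7.623 kΩ.
V_out = 12.1 × 7.623/(16.65 + 7.623) = 3.800 V.

V_out ≈ 3.80 V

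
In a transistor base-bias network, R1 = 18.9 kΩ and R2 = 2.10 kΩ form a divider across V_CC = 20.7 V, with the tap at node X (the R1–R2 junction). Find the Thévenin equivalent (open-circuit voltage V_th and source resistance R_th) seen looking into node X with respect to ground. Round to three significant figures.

V_th ≈ 2.07 V, R_th ≈ 1.89 kΩ

V_th is the unloaded tap voltage: V_CC · R2/(R1+R2) = 20.7 × 0.1000 = 2.070 V.
Zeroing V_CC shorts the top of R1 to ground, so R_th = R1 ‖ R2 = 1.890 kΩ.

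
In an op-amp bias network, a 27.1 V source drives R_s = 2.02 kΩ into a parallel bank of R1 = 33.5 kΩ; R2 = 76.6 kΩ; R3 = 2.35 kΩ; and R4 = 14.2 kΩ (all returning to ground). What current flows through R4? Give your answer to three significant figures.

Combine the parallel branches: R_p = (1/33.5 + 1/76.6 + 1/2.35 + 1/14.2)⁻¹ = 1.856 kΩ.
V_A by voltage divider: V_A = 27.1 × 1.856/(2.02 + 1.856) = 12.98 V.
Branch current I = V_A/R4 = 12.98/14.2 = 0.9138 mA.
(Equivalently: I_total = 6.992 mA, then current-divider fraction G_k/ΣG = 0.1307.)

I ≈ 0.914 mA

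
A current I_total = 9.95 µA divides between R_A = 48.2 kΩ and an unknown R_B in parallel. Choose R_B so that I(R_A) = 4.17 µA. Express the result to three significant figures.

Two-branch current divider: I_A = I_total · R_B/(R_A + R_B).
With f = 0.4191, R_B = R_A · f/(1−f) = 48.2 × 0.7215 = 34.77 kΩ.

R_B ≈ 34.8 kΩ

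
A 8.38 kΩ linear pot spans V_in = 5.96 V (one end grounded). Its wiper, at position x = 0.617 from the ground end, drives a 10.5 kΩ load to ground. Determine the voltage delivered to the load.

V_out ≈ 3.09 V

Split the track: R_lower = x·R_p = 5.170 kΩ, R_upper = (1−x)·R_p = 3.210 kΩ.
R_L loads the lower segment: effective lower R = 3.464 kΩ.
Loaded-divider output: V_out = 5.96 × 0.5191 = 3.094 V.
(Unloaded: V_out = x·V_in = 3.68 V.)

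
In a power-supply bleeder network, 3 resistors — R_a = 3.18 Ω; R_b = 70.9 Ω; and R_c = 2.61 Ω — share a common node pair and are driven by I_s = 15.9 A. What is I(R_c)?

Total conductance ΣG = 1/3.18 + 1/70.9 + 1/2.61 = 0.7117 (units of 1/Ω).
R_c takes the fraction G_k/ΣG = 0.3831/0.7117 = 0.5383, so I = 15.9 × 0.5383 = 8.560 A.

I ≈ 8.56 A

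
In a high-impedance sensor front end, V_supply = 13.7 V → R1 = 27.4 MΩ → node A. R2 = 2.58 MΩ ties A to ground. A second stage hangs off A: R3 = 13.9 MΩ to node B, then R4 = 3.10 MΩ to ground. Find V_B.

The second stage (R3 + R4 = 17.00 MΩ) loads node A in parallel with R2.
Effective lower resistance at A: R2 ‖ 17.00 = 2.240 MΩ.
So V_A = 13.7 × 0.07557 = 1.035 V.
V_B = V_A × 0.1824 = 0.1888 V.

V_B ≈ 0.189 V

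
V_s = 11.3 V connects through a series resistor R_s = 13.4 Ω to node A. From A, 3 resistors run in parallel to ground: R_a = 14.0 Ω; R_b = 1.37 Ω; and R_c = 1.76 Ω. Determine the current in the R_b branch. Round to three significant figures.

Parallel bank: R_p = 1/(1/14.0 + 1/1.37 + 1/1.76) = 0.7302 Ω.
V_A by voltage divider: V_A = 11.3 × 0.7302/(13.4 + 0.7302) = 0.5839 V.
I(R_b) = V_A / R_b = 0.5839/1.37 = 0.4262 A.

I ≈ 0.426 A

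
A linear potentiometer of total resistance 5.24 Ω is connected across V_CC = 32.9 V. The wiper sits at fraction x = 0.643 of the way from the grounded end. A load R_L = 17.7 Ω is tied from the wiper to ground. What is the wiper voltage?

Split the track: R_lower = x·R_p = 3.369 Ω, R_upper = (1−x)·R_p = 1.871 Ω.
R_L loads the lower segment: effective lower R = 2.831 Ω.
Loaded-divider output: V_out = 32.9 × 0.6021 = 19.81 V.

V_out ≈ 19.8 V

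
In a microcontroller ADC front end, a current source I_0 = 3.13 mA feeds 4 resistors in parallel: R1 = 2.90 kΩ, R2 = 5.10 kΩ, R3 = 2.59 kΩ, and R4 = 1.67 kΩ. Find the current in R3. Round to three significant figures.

Conductances: ΣG = 1/2.90 + 1/5.10 + 1/2.59 + 1/1.67 = 1.526 (1/kΩ).
Current divider: I(R3) = I_0 · G_k/ΣG = 3.13 × (0.3861/1.526) = 3.13 × 0.2530 = 0.7920 mA.

I ≈ 0.792 mA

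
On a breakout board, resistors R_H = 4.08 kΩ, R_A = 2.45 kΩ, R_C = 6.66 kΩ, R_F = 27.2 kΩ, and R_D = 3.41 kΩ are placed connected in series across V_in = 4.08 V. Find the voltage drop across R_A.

Series total: ΣR = 4.08 + 2.45 + 6.66 + 27.2 + 3.41 = 43.80 kΩ.
V = V_in · R/ΣR = 4.08 × 0.05594 = 0.2282 V.

V ≈ 0.228 V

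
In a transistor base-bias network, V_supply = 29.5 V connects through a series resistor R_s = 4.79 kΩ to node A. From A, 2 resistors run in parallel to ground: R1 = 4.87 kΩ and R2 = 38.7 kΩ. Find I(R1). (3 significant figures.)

I ≈ 2.87 mA

Combine the parallel branches: R_p = (1/4.87 + 1/38.7)⁻¹ = 4.326 kΩ.
V_A = 29.5 × 4.326/9.116 = 14.00 V.
Branch current I = V_A/R1 = 14.00/4.87 = 2.874 mA.
(Check via current divider: I_total = 3.236 mA; share G_k/ΣG = 0.8882 → same result.)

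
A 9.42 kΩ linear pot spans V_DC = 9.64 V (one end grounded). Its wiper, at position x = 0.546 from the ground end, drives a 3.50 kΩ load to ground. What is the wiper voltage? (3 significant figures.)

V_out ≈ 3.16 V

The pot divides into 4.277 kΩ above the wiper and 5.143 kΩ below.
R_L loads the lower segment: effective lower R = 2.083 kΩ.
V_out = 9.64 × 2.083/(4.277 + 2.083) = 3.157 V.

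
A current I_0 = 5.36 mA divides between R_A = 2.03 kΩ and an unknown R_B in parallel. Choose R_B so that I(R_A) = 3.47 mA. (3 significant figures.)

Two-branch current divider: I_A = I_0 · R_B/(R_A + R_B).
3.47/5.36 = R_B/(R_A + R_B) → R_B = R_A · (0.6474)/(1 − 0.6474) = 2.03 × 1.836 = 3.727 kΩ.

R_B ≈ 3.73 kΩ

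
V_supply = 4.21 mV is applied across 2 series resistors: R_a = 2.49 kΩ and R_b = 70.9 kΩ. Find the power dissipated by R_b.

ΣR = 73.39 kΩ → I = 4.21/73.39 = 0.05736 µA.
P = I²R = 0.003291 × 70.9 = 0.2333 nW.

P ≈ 0.233 nW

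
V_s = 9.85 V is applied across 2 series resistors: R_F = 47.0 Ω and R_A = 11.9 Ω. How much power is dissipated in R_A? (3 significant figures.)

Series current I = V_s/ΣR = 9.85/58.90 = 0.1672 A.
V(R_A) = I·R = 1.990 V; P = V·I = 1.990 × 0.1672 = 0.3328 W.

P ≈ 0.333 W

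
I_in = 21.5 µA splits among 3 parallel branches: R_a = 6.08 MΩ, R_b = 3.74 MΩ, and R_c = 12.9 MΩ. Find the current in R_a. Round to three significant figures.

ΣG = 1/6.08 + 1/3.74 + 1/12.9 = 0.5094.
R_a takes the fraction G_k/ΣG = 0.1645/0.5094 = 0.3229, so I = 21.5 × 0.3229 = 6.942 µA.

I ≈ 6.94 µA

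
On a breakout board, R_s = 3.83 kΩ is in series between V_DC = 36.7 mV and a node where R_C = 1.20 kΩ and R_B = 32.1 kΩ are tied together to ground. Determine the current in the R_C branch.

I ≈ 7.09 µA

Parallel bank: R_p = 1/(1/1.20 + 1/32.1) = 1.157 kΩ.
Node voltage V_A = V_DC · R_p/(R_s + R_p) = 36.7 × 0.2320 = 8.513 mV.
I(R_C) = V_A / R_C = 8.513/1.20 = 7.094 µA.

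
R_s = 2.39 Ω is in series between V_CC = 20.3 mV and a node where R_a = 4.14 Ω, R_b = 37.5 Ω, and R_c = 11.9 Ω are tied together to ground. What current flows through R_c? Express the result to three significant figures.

Parallel bank: R_p = 1/(1/4.14 + 1/37.5 + 1/11.9) = 2.839 Ω.
V_A = 20.3 × 2.839/5.229 = 11.02 mV.
Branch current I = V_A/R_c = 11.02/11.9 = 0.9262 mA.
(Equivalently: I_total = 3.882 mA, then current-divider fraction G_k/ΣG = 0.2386.)

I ≈ 0.926 mA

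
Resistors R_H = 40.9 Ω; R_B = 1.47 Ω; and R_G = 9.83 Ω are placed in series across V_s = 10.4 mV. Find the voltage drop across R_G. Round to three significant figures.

V ≈ 1.96 mV

Series total: ΣR = 40.9 + 1.47 + 9.83 = 52.20 Ω.
By the voltage-divider rule, V = 10.4 × 9.830/52.20 = 1.958 mV.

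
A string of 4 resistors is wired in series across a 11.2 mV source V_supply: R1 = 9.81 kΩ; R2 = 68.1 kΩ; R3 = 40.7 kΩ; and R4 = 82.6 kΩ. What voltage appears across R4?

V ≈ 4.60 mV

Total series resistance ΣR = 9.81 + 68.1 + 40.7 + 82.6 = 201.2 kΩ.
Voltage divider: V = V_supply · (82.60 / 201.2) = 11.2 × 0.4105 = 4.598 mV.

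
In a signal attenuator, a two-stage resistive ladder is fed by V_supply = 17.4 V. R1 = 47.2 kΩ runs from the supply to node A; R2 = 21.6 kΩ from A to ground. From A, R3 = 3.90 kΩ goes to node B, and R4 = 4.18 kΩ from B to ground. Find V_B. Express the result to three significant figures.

V_B ≈ 0.997 V

Node A sees R2 in parallel with the series input of stage 2, R3 + R4 = 8.080 kΩ.
R2 ‖ (R3+R4) = 5.880 kΩ.
So V_A = 17.4 × 0.1108 = 1.928 V.
Stage 2 is unloaded, so V_B = V_A · R4/(R3+R4) = 1.928 × 4.18/8.080 = 0.9972 V.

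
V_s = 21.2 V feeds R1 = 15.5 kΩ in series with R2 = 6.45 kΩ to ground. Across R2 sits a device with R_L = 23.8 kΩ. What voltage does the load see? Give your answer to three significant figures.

V_out ≈ 5.23 V

R2 ‖ R_L = (6.45 × 23.8)/(6.45 + 23.8) = 5.075 kΩ.
Voltage divider with the loaded lower leg: V_out = 21.2 × 5.075/(15.5 + 5.075) = 21.2 × 0.2466 = 5.229 V.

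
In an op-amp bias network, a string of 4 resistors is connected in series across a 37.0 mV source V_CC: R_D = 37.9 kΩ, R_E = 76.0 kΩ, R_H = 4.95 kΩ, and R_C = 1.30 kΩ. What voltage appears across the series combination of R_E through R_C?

ΣR = 37.9 + 76.0 + 4.95 + 1.30 = 120.2 kΩ.
R_{R_E..R_C} = 76.0 + 4.95 + 1.30 = 82.25 kΩ.
V = V_CC · R/ΣR = 37.0 × 0.6846 = 25.33 mV.

V ≈ 25.3 mV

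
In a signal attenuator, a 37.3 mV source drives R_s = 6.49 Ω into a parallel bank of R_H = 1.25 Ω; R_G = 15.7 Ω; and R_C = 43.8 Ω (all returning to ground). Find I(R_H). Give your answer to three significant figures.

I ≈ 4.42 mA

Combine the parallel branches: R_p = (1/1.25 + 1/15.7 + 1/43.8)⁻¹ = 1.128 Ω.
Node voltage V_A = V_s · R_p/(R_s + R_p) = 37.3 × 0.1481 = 5.523 mV.
I(R_H) = V_A / R_H = 5.523/1.25 = 4.418 mA.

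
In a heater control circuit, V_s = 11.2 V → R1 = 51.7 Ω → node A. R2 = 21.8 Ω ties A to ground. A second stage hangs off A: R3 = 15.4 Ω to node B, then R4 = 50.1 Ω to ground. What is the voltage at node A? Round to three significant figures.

The second stage (R3 + R4 = 65.50 Ω) loads node A in parallel with R2.
R2 ‖ (R3+R4) = 16.36 Ω.
First divider: V_A = V_s · 16.36/(51.7 + 16.36) = 2.692 V.

V_A ≈ 2.69 V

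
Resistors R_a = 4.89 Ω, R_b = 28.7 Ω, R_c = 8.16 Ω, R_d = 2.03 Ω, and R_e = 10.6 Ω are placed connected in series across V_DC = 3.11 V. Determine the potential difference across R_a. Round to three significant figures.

Series total: ΣR = 4.89 + 28.7 + 8.16 + 2.03 + 10.6 = 54.38 Ω.
By the voltage-divider rule, V = 3.11 × 4.890/54.38 = 0.2797 V.

V ≈ 0.280 V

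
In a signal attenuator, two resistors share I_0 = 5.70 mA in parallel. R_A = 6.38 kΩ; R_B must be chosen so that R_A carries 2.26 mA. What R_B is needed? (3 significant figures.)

The fraction through R_A equals R_B/(R_A+R_B).
2.26/5.70 = R_B/(R_A + R_B) → R_B = R_A · (0.3965)/(1 − 0.3965) = 6.38 × 0.6570 = 4.192 kΩ.

R_B ≈ 4.19 kΩ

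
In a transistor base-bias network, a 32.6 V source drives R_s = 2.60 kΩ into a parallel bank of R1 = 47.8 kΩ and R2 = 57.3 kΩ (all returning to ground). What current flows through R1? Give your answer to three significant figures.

I ≈ 0.620 mA

Parallel bank: R_p = 1/(1/47.8 + 1/57.3) = 26.06 kΩ.
V_A = 32.6 × 26.06/28.66 = 29.64 V.
Branch current I = V_A/R1 = 29.64/47.8 = 0.6201 mA.
(Check via current divider: I_total = 1.137 mA; share G_k/ΣG = 0.5452 → same result.)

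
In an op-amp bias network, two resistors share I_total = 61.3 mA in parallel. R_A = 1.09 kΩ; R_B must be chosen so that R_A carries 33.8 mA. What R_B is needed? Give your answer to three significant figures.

R_B ≈ 1.34 kΩ

In a two-way split, I_A/I_total = R_B/(R_A + R_B).
33.8/61.3 = R_B/(R_A + R_B) → R_B = R_A · (0.5514)/(1 − 0.5514) = 1.09 × 1.229 = 1.340 kΩ.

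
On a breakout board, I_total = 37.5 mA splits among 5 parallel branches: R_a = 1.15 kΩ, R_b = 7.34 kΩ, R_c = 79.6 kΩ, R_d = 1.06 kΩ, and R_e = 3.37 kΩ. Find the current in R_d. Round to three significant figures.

Conductances: ΣG = 1/1.15 + 1/7.34 + 1/79.6 + 1/1.06 + 1/3.37 = 2.258 (1/kΩ).
Current divider: I(R_d) = I_total · G_k/ΣG = 37.5 × (0.9434/2.258) = 37.5 × 0.4177 = 15.66 mA.

I ≈ 15.7 mA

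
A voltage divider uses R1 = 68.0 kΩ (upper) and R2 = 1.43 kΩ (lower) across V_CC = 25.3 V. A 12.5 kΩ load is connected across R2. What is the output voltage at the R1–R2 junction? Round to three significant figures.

The load sits in parallel with R2, giving an effective lower resistance R2' = R2·R_L/(R2+R_L) = 1.283 kΩ.
Voltage divider with the loaded lower leg: V_out = 25.3 × 1.283/(68.0 + 1.283) = 25.3 × 0.01852 = 0.4686 V.

V_out ≈ 0.469 V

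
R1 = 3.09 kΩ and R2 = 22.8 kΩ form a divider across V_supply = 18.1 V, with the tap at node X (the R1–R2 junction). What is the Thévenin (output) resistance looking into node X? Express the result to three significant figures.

Zeroing V_supply shorts the top of R1 to ground, so R_th = R1 ‖ R2 = 2.721 kΩ.

R_th ≈ 2.72 kΩ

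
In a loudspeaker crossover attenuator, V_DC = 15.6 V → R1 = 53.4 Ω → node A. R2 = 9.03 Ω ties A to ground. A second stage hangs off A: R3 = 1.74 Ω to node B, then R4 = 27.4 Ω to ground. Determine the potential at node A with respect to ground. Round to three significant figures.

V_A ≈ 1.78 V

Node A sees R2 in parallel with the series input of stage 2, R3 + R4 = 29.14 Ω.
R2 ‖ (R3+R4) = 6.894 Ω.
So V_A = 15.6 × 0.1143 = 1.784 V.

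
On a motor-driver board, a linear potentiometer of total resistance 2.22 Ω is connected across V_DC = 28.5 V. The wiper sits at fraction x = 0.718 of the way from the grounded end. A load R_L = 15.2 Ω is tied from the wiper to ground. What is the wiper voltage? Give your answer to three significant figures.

The pot divides into 0.6260 Ω above the wiper and 1.594 Ω below.
R_L loads the lower segment: effective lower R = 1.443 Ω.
V_out = 28.5 × 1.443/(0.6260 + 1.443) = 19.88 V.

V_out ≈ 19.9 V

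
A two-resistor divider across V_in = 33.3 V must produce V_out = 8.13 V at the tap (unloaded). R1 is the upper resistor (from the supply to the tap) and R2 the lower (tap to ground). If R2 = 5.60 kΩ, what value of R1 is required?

R1 ≈ 17.3 kΩ

V_out/V_in = R2/(R1+R2) = 0.2441.
R1 = R2·(1/k − 1) = 5.60 × 3.096 = 17.34 kΩ.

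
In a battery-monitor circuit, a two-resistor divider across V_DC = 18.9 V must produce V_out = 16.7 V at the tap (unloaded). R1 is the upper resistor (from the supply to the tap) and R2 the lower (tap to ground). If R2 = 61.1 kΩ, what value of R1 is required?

R1 ≈ 8.05 kΩ

Required fraction k = V_out/V_DC = 0.8836.
R1 = R2·(1/k − 1) = 61.1 × 0.1317 = 8.049 kΩ.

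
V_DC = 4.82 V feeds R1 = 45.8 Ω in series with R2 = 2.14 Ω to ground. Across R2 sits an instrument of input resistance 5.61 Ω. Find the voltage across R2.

V_out ≈ 0.158 V

R2 ‖ R_L = (2.14 × 5.61)/(2.14 + 5.61) = 1.549 Ω.
Voltage divider with the loaded lower leg: V_out = 4.82 × 1.549/(45.8 + 1.549) = 4.82 × 0.03272 = 0.1577 V.
(Unloaded it would be 0.215 V; the load pulls it down.)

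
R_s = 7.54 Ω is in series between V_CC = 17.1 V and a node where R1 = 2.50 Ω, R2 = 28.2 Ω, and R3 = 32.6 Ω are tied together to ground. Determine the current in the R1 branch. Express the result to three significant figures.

Combine the parallel branches: R_p = (1/2.50 + 1/28.2 + 1/32.6)⁻¹ = 2.145 Ω.
V_A = 17.1 × 2.145/9.685 = 3.788 V.
I(R1) = V_A / R1 = 3.788/2.50 = 1.515 A.
(Check via current divider: I_total = 1.766 A; share G_k/ΣG = 0.8581 → same result.)

I ≈ 1.52 A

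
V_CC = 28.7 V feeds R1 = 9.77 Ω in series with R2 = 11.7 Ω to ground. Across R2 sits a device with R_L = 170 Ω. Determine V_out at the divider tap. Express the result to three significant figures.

V_out ≈ 15.2 V

The load sits in parallel with R2, giving an effective lower resistance R2' = R2·R_L/(R2+R_L) = 10.95 Ω.
Now apply the divider: V_out = 28.7 × 0.5284 = 15.17 V.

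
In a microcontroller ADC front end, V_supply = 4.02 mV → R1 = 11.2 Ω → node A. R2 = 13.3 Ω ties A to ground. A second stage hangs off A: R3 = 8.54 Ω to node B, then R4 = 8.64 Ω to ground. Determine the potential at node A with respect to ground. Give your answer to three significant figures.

V_A ≈ 1.61 mV

The second stage (R3 + R4 = 17.18 Ω) loads node A in parallel with R2.
R2 ‖ (R3+R4) = 7.497 Ω.
First divider: V_A = V_supply · 7.497/(11.2 + 7.497) = 1.612 mV.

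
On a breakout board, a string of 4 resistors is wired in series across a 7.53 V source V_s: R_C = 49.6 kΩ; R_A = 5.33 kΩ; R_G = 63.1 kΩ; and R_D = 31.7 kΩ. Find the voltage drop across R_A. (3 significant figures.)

Total series resistance ΣR = 49.6 + 5.33 + 63.1 + 31.7 = 149.7 kΩ.
Voltage divider: V = V_s · (5.330 / 149.7) = 7.53 × 0.03560 = 0.2680 V.

V ≈ 0.268 V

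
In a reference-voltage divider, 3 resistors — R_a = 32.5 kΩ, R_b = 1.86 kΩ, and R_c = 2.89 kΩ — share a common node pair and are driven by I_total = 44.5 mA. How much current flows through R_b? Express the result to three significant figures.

ΣG = 1/32.5 + 1/1.86 + 1/2.89 = 0.9144.
R_b takes the fraction G_k/ΣG = 0.5376/0.9144 = 0.5879, so I = 44.5 × 0.5879 = 26.16 mA.

I ≈ 26.2 mA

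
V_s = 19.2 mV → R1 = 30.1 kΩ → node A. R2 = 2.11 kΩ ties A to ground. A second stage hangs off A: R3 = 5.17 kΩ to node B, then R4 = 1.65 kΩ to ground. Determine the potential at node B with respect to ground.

Node A sees R2 in parallel with the series input of stage 2, R3 + R4 = 6.820 kΩ.
R2 ‖ (R3+R4) = 1.611 kΩ.
V_A = 19.2 × 1.611/(30.1 + 1.611) = 0.9757 mV.
Then the unloaded second divider: V_B = V_A × R4/(R3+R4) = 0.9757 × 0.2419 = 0.2360 mV.

V_B ≈ 0.236 mV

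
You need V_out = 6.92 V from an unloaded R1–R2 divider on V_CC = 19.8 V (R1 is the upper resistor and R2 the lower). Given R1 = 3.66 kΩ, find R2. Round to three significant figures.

Required fraction k = V_out/V_CC = 0.3495.
R2 = R1 · 0.3495/(1 − 0.3495) = 1.966 kΩ.

R2 ≈ 1.97 kΩ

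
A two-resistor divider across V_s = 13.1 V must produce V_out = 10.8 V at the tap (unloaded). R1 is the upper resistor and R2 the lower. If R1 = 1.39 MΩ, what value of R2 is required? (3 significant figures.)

R2 ≈ 6.53 MΩ

The divider ratio is R2/(R1+R2) = 10.8/13.1 = 0.8244.
R2 = R1 · 0.8244/(1 − 0.8244) = 6.527 MΩ.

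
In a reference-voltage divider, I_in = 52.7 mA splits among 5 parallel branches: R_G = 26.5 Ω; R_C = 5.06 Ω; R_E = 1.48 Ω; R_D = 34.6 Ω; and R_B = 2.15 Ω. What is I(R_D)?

I ≈ 1.08 mA

ΣG = 1/26.5 + 1/5.06 + 1/1.48 + 1/34.6 + 1/2.15 = 1.405.
By the current-divider rule, I = I_in · G_k/ΣG = 52.7 × 0.02057 = 1.084 mA.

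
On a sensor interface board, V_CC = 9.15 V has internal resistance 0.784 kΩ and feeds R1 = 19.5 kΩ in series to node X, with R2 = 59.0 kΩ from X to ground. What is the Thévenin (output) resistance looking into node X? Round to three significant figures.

R_th ≈ 15.1 kΩ

R1' = 0.784 + 19.5 = 20.28 kΩ (source resistance + R1).
Zeroing V_CC shorts the top of R1' to ground, so R_th = R1' ‖ R2 = 15.09 kΩ.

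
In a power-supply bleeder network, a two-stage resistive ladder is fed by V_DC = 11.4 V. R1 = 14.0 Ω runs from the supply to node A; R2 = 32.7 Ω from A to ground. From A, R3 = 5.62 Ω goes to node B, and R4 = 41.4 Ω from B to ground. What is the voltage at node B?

Node A sees R2 in parallel with the series input of stage 2, R3 + R4 = 47.02 Ω.
Effective lower resistance at A: R2 ‖ 47.02 = 19.29 Ω.
First divider: V_A = V_DC · 19.29/(14.0 + 19.29) = 6.605 V.
V_B = V_A × 0.8805 = 5.816 V.

V_B ≈ 5.82 V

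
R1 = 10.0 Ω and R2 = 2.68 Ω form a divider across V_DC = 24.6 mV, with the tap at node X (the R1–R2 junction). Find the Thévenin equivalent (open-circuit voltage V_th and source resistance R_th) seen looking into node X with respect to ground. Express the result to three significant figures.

V_th ≈ 5.20 mV, R_th ≈ 2.11 Ω

Open-circuit (no load on X): V_th = V_DC · R2/(R1 + R2) = 24.6 × 2.68/(10.00 + 2.68) = 5.199 mV.
Zeroing V_DC shorts the top of R1 to ground, so R_th = R1 ‖ R2 = 2.114 Ω.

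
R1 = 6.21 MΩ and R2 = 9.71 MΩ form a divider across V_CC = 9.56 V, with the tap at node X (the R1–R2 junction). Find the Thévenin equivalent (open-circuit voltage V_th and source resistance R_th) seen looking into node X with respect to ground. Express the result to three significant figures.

V_th ≈ 5.83 V, R_th ≈ 3.79 MΩ

With X open, the divider is unloaded: V_th = 9.56 × 9.71/15.92 = 5.831 V.
Zeroing V_CC shorts the top of R1 to ground, so R_th = R1 ‖ R2 = 3.788 MΩ.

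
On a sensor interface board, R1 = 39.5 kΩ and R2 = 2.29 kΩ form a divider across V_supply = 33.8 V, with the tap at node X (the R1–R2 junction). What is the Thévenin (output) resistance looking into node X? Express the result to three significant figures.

R_th ≈ 2.16 kΩ

Zeroing V_supply shorts the top of R1 to ground, so R_th = R1 ‖ R2 = 2.165 kΩ.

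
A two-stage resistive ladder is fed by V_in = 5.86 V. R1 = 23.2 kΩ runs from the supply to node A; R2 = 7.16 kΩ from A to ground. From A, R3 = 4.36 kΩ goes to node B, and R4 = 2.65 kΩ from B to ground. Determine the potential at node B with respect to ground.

V_B ≈ 0.293 V

The second stage (R3 + R4 = 7.010 kΩ) loads node A in parallel with R2.
Effective lower resistance at A: R2 ‖ 7.010 = 3.542 kΩ.
So V_A = 5.86 × 0.1325 = 0.7762 V.
V_B = V_A × 0.3780 = 0.2934 V.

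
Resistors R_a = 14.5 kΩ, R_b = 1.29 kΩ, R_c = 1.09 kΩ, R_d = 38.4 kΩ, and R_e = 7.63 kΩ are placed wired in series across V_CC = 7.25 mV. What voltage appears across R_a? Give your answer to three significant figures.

ΣR = 14.5 + 1.29 + 1.09 + 38.4 + 7.63 = 62.91 kΩ.
V = V_CC · R/ΣR = 7.25 × 0.2305 = 1.671 mV.

V ≈ 1.67 mV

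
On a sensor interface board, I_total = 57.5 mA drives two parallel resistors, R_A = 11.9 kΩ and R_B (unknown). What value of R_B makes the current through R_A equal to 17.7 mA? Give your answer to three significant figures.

In a two-way split, I_A/I_total = R_B/(R_A + R_B).
With f = 0.3078, R_B = R_A · f/(1−f) = 11.9 × 0.4447 = 5.292 kΩ.

R_B ≈ 5.29 kΩ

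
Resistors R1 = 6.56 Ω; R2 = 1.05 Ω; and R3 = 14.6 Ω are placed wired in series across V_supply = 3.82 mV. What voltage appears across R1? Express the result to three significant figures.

V ≈ 1.13 mV

ΣR = 6.56 + 1.05 + 14.6 = 22.21 Ω.
By the voltage-divider rule, V = 3.82 × 6.560/22.21 = 1.128 mV.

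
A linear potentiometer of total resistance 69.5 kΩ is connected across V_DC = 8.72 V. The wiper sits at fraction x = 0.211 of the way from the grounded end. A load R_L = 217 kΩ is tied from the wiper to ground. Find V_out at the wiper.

Lower segment x·R_p = 14.66 kΩ; upper segment (1−x)·R_p = 54.84 kΩ.
(x·R_p) ‖ R_L = 13.74 kΩ.
Then V_out = V_DC · 13.74/(54.84 + 13.74) = 1.747 V.

V_out ≈ 1.75 V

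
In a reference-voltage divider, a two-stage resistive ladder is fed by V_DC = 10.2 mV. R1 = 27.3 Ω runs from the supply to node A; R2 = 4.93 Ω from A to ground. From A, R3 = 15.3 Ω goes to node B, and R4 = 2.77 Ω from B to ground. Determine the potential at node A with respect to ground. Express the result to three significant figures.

The second stage (R3 + R4 = 18.07 Ω) loads node A in parallel with R2.
R2 ‖ (R3+R4) = 3.873 Ω.
V_A = 10.2 × 3.873/(27.3 + 3.873) = 1.267 mV.

V_A ≈ 1.27 mV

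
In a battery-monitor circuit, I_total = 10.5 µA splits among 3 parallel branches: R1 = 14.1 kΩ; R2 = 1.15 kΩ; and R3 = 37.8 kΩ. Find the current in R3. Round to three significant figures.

I ≈ 0.287 µA

ΣG = 1/14.1 + 1/1.15 + 1/37.8 = 0.9669.
Current divider: I(R3) = I_total · G_k/ΣG = 10.5 × (0.02646/0.9669) = 10.5 × 0.02736 = 0.2873 µA.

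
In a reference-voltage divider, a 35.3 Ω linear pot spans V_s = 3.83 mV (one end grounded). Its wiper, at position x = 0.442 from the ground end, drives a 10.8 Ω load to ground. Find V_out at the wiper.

Split the track: R_lower = x·R_p = 15.60 Ω, R_upper = (1−x)·R_p = 19.70 Ω.
Lower segment in parallel with the load: 15.60 ‖ 10.8 = 6.382 Ω.
Loaded-divider output: V_out = 3.83 × 0.2447 = 0.9373 mV.

V_out ≈ 0.937 mV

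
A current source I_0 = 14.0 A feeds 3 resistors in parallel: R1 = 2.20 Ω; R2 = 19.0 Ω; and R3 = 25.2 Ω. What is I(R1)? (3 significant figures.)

ΣG = 1/2.20 + 1/19.0 + 1/25.2 = 0.5469.
Current divider: I(R1) = I_0 · G_k/ΣG = 14.0 × (0.4545/0.5469) = 14.0 × 0.8312 = 11.64 A.

I ≈ 11.6 A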